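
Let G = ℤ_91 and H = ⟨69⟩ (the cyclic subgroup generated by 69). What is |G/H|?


|⟨69⟩| = n / gcd(69, 91) = 91 / 1 = 91
H is normal (ℤ_91 is abelian).
|G/H| = |G| / |H| = 91 / 91 = 1

|G/H| = 1


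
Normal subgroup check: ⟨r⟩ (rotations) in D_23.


H = ⟨r⟩ (rotations) in D_23
The rotation subgroup ⟨r⟩ has index 2 in D_23, so it is normal

Yes, normal subgroup


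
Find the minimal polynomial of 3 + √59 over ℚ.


Let α = 3 + √59. Then α - 3 = √59, so (α - 3)² = 59, giving α² - 6α - 50 = 0. Degree 2 and α ∉ ℚ, so this is the minimal polynomial.

Minimal polynomial: x² - 6x - 50


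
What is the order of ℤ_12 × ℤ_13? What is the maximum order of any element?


|ℤ_12 × ℤ_13| = 12 × 13 = 156
Max element order = lcm(12,13) = 156
Cyclic? Yes (gcd=1)

|ℤ_12×ℤ_13| = 156, max element order = 156


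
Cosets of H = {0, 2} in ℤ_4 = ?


H = {0, 2}, |H| = 2
Number of cosets = |G|/|H| = 4/2 = 2
0 + H = {0, 2}
1 + H = {1, 3}

Cosets: 0+H={0,2}; 1+H={1,3}


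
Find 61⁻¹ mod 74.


Use the extended Euclidean algorithm to write 1 = 61·s + 74·t; then s mod 74 is the inverse.
Euclidean algorithm:
  61 = 0·74 + 61
  74 = 1·61 + 13
  61 = 4·13 + 9
  13 = 1·9 + 4
  9 = 2·4 + 1
  4 = 4·1 + 0
gcd(61,74) = 1
Back-substitution gives: 61·(17) + 74·(-14) = 1
So 61⁻¹ ≡ 17 ≡ 17 (mod 74)
Check: 61 × 17 = 1037 ≡ 1 (mod 74) ✓

61⁻¹ ≡ 17 (mod 74)


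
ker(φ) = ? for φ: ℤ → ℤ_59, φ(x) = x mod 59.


Kernel = preimage of identity
ker(φ) = {x ∈ ℤ : x ≡ 0 (mod 59)} = 59ℤ = {0, ±59, ±118, ...}

ker(φ) = 59ℤ


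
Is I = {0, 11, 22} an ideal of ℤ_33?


Check ideal conditions for I = {0, 11, 22} in ℤ_33:
(1) I is an additive subgroup? Yes
(2) For r ∈ ℤ_33 and a ∈ I: r·a ∈ I? Yes

Yes, I is an ideal of ℤ_33


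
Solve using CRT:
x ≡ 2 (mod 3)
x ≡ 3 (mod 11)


m₁ = 3, m₂ = 11, gcd = 1, so CRT applies. M = m₁·m₂ = 33
Let M₁ = M/m₁ = 11, M₂ = M/m₂ = 3
Find y₁ ≡ M₁⁻¹ (mod m₁): 11⁻¹ ≡ 2 (mod 3)
Find y₂ ≡ M₂⁻¹ (mod m₂): 3⁻¹ ≡ 4 (mod 11)
x = a₁·M₁·y₁ + a₂·M₂·y₂ = 2·11·2 + 3·3·4 = 80
Reduce mod 33: x ≡ 14
Check: 14 mod 3 = 2 ✓, 14 mod 11 = 3 ✓

x ≡ 14 (mod 33)


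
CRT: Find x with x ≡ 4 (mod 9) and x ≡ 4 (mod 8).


m₁ = 9, m₂ = 8, gcd = 1, so CRT applies. M = m₁·m₂ = 72
Let M₁ = M/m₁ = 8, M₂ = M/m₂ = 9
Find y₁ ≡ M₁⁻¹ (mod m₁): 8⁻¹ ≡ 8 (mod 9)
Find y₂ ≡ M₂⁻¹ (mod m₂): 9⁻¹ ≡ 1 (mod 8)
x = a₁·M₁·y₁ + a₂·M₂·y₂ = 4·8·8 + 4·9·1 = 292
Reduce mod 72: x ≡ 4
Check: 4 mod 9 = 4 ✓, 4 mod 8 = 4 ✓

x ≡ 4 (mod 72)


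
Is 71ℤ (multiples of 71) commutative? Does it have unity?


71ℤ is a commutative ring under +,× but has no multiplicative identity (1 ∉ 71ℤ); it has no zero divisors, but without unity it is not an integral domain
Commutative: Yes
Integral domain: No
Has unity: No

71ℤ (multiples of 71): Commutative=Yes, Unity=No


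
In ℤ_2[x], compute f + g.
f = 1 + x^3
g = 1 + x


Add coefficients mod 2:
x^0: 1 + 1 = 0 (mod 2)
x^1: 0 + 1 = 1 (mod 2)
x^2: 0 + 0 = 0 (mod 2)
x^3: 1 + 0 = 1 (mod 2)
Result: x + x^3

f + g = x + x^3


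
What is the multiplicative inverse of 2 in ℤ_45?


Use the extended Euclidean algorithm to write 1 = 2·s + 45·t; then s mod 45 is the inverse.
Euclidean algorithm:
  2 = 0·45 + 2
  45 = 22·2 + 1
  2 = 2·1 + 0
gcd(2,45) = 1
Back-substitution gives: 2·(-22) + 45·(1) = 1
So 2⁻¹ ≡ -22 ≡ 23 (mod 45)
Check: 2 × 23 = 46 ≡ 1 (mod 45) ✓

2⁻¹ ≡ 23 (mod 45)


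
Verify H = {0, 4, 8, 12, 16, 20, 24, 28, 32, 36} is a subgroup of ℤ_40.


Subgroup test for H = {0, 4, 8, 12, 16, 20, 24, 28, 32, 36} in (ℤ_40, +):
(1) 0 ∈ H? Yes
(2) Closure: for all a,b ∈ H, (a+b) mod 40 ∈ H? Yes
(3) Inverses: for all a ∈ H, -a mod 40 ∈ H? Yes

Yes, H is a subgroup of ℤ_40


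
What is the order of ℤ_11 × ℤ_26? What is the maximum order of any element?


|ℤ_11 × ℤ_26| = 11 × 26 = 286
Max element order = lcm(11,26) = 286
Cyclic? Yes (gcd=1)

|ℤ_11×ℤ_26| = 286, max element order = 286


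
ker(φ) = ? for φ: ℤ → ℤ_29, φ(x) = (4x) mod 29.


Kernel = preimage of identity
ker(φ) = {x ∈ ℤ : 4x ≡ 0 (mod 29)}. gcd(4,29) = 1, so 4x ≡ 0 (mod 29) ⟺ x ≡ 0 (mod 29/1 = 29). Hence ker(φ) = 29ℤ

ker(φ) = 29ℤ


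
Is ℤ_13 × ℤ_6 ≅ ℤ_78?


Comparing ℤ_13 × ℤ_6 and ℤ_78:
gcd(13,6) = 1, so ℤ_13 × ℤ_6 ≅ ℤ_78 (CRT)

Yes, ℤ_13 × ℤ_6 ≅ ℤ_78


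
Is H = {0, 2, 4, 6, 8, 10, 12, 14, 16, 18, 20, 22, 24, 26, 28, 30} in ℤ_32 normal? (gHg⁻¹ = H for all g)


H = {0, 2, 4, 6, 8, 10, 12, 14, 16, 18, 20, 22, 24, 26, 28, 30} in ℤ_32
ℤ_32 is abelian; every subgroup of an abelian group is normal

Yes, normal subgroup


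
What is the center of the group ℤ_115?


Z(G) = {g ∈ G | gx = xg for all x ∈ G}
ℤ_115 is abelian, so Z(G) = G

Z(ℤ_115) = ℤ_115


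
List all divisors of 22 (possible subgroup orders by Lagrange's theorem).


Lagrange's theorem: |H| divides |G|
|G| = 22
Divisors of 22: 1, 2, 11, 22

Possible subgroup orders: {1, 2, 11, 22}


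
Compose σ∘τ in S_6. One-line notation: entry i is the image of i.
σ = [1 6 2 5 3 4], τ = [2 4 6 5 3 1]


σ∘τ: apply τ first, then σ
1 →τ 2 →σ 6
2 →τ 4 →σ 5
3 →τ 6 →σ 4
4 →τ 5 →σ 3
5 →τ 3 →σ 2
6 →τ 1 →σ 1

σ∘τ = [6 5 4 3 2 1]


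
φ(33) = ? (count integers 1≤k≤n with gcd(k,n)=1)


Factor n: 33 = 3 × 11
φ(n) = n · ∏(1 - 1/p) over distinct primes p | n
φ(33) = 33 · (1 - 1/3) · (1 - 1/11) = 20

φ(33) = 20


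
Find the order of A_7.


|A_n| = n!/2 (even permutations)
|A_7| = 7!/2 = 5040/2 = 2520

|A_7| = 2520


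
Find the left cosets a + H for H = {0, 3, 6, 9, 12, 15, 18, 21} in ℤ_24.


H = {0, 3, 6, 9, 12, 15, 18, 21}, |H| = 8
Number of cosets = |G|/|H| = 24/8 = 3
0 + H = {0, 3, 6, 9, 12, 15, 18, 21}
1 + H = {1, 4, 7, 10, 13, 16, 19, 22}
2 + H = {2, 5, 8, 11, 14, 17, 20, 23}

Cosets: 0+H={0,3,6,9,12,15,18,21}; 1+H={1,4,7,10,13,16,19,22}; 2+H={2,5,8,11,14,17,20,23}


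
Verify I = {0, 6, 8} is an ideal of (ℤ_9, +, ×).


Check ideal conditions for I = {0, 6, 8} in ℤ_9:
(1) I is an additive subgroup? No
(2) For r ∈ ℤ_9 and a ∈ I: r·a ∈ I? No  [counterexample: r=2, a=6, r·a mod 9 = 3 ∉ I]

No, I is not an ideal of ℤ_9


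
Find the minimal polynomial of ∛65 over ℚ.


∛65 satisfies x³ - 65 = 0, irreducible over ℚ (no rational root; 65 is not a perfect cube)

Minimal polynomial: x³ - 65


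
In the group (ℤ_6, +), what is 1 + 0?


Operation: addition mod 6
1 + 0 = (a + b) mod 6 with a = 1, b = 0

1 + 0 = 1


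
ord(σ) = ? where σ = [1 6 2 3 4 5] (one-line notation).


Cycle decomposition: (2 6 5 4 3)
Cycle lengths: 5
Order = lcm(5) = 5

ord(σ) = 5


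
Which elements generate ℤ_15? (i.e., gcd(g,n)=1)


g generates ℤ_n iff gcd(g,n) = 1
Checking each g ∈ {1,...,14}:
gcd(1,15) = 1
gcd(2,15) = 1
gcd(3,15) = 3
gcd(4,15) = 1
gcd(5,15) = 5
gcd(6,15) = 3
gcd(7,15) = 1
gcd(8,15) = 1
gcd(9,15) = 3
gcd(10,15) = 5
gcd(11,15) = 1
gcd(12,15) = 3
gcd(13,15) = 1
gcd(14,15) = 1
Generators: {1, 2, 4, 7, 8, 11, 13, 14}
Number of generators = φ(15) = 8

Generators of ℤ_15 = {1, 2, 4, 7, 8, 11, 13, 14}


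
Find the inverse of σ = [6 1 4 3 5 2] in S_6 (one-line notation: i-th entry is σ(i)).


To find σ⁻¹, swap domain and range:
σ(1) = 6 → σ⁻¹(6) = 1
σ(2) = 1 → σ⁻¹(1) = 2
σ(3) = 4 → σ⁻¹(4) = 3
σ(4) = 3 → σ⁻¹(3) = 4
σ(5) = 5 → σ⁻¹(5) = 5
σ(6) = 2 → σ⁻¹(2) = 6

σ⁻¹ = [2 6 4 3 5 1]


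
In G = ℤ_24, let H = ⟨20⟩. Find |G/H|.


|⟨20⟩| = n / gcd(20, 24) = 24 / 4 = 6
H is normal (ℤ_24 is abelian).
|G/H| = |G| / |H| = 24 / 6 = 4

|G/H| = 4


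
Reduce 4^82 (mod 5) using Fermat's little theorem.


Fermat's little theorem: if p is prime and gcd(a,p)=1, then a^(p-1) ≡ 1 (mod p)
p = 5 is prime, gcd(4,5) = 1
Reduce exponent: 82 mod 4 = 2
So 4^82 ≡ 4^2 (mod 5)
4^2 mod 5 = 1

4^82 ≡ 1 (mod 5)


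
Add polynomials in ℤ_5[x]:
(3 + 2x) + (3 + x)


Add coefficients mod 5:
x^0: 3 + 3 = 1 (mod 5)
x^1: 2 + 1 = 3 (mod 5)
Result: 1 + 3x

f + g = 1 + 3x


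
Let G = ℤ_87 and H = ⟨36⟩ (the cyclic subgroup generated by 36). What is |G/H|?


|⟨36⟩| = n / gcd(36, 87) = 87 / 3 = 29
H is normal (ℤ_87 is abelian).
|G/H| = |G| / |H| = 87 / 29 = 3

|G/H| = 3


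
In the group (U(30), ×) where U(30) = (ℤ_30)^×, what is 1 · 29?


Operation: multiplication mod 30
1 · 29 = (a × b) mod 30 with a = 1, b = 29

1 · 29 = 29


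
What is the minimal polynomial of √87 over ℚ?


√87 satisfies x² - 87 = 0, irreducible over ℚ since 87 is squarefree

Minimal polynomial: x² - 87


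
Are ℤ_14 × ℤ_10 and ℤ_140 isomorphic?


Comparing ℤ_14 × ℤ_10 and ℤ_140:
gcd(14,10) = 2 ≠ 1. Max element order in ℤ_14×ℤ_10 is lcm(14,10) = 70 < 140, so it has no element of order 140

No, ℤ_14 × ℤ_10 ≇ ℤ_140


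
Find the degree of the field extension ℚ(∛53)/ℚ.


∛53 has minimal polynomial x³ - 53 (irreducible over ℚ since 53 is not a perfect cube)

[ℚ(∛53)/ℚ] = 3


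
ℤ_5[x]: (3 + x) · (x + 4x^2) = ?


Expand and collect like terms; reduce coefficients mod 5:
x^0: 3·0 = 0 ≡ 0 (mod 5)
x^1: 3·1 + 1·0 = 3 ≡ 3 (mod 5)
x^2: 3·4 + 1·1 = 13 ≡ 3 (mod 5)
x^3: 1·4 = 4 ≡ 4 (mod 5)
Result: 3x + 3x^2 + 4x^3

f · g = 3x + 3x^2 + 4x^3


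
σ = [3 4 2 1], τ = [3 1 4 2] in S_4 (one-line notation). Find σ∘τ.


σ∘τ: apply τ first, then σ
1 →τ 3 →σ 2
2 →τ 1 →σ 3
3 →τ 4 →σ 1
4 →τ 2 →σ 4

σ∘τ = [2 3 1 4]


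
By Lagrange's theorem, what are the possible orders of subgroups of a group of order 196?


Lagrange's theorem: |H| divides |G|
|G| = 196
Divisors of 196: 1, 2, 4, 7, 14, 28, 49, 98, 196

Possible subgroup orders: {1, 2, 4, 7, 14, 28, 49, 98, 196}


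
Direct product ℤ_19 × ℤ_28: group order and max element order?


|ℤ_19 × ℤ_28| = 19 × 28 = 532
Max element order = lcm(19,28) = 532
Cyclic? Yes (gcd=1)

|ℤ_19×ℤ_28| = 532, max element order = 532


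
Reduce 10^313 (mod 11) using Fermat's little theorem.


Fermat's little theorem: if p is prime and gcd(a,p)=1, then a^(p-1) ≡ 1 (mod p)
p = 11 is prime, gcd(10,11) = 1
Reduce exponent: 313 mod 10 = 3
So 10^313 ≡ 10^3 (mod 11)
10^3 mod 11 = 10

10^313 ≡ 10 (mod 11)


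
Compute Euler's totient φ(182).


Factor n: 182 = 2 × 7 × 13
φ(n) = n · ∏(1 - 1/p) over distinct primes p | n
φ(182) = 182 · (1 - 1/2) · (1 - 1/7) · (1 - 1/13) = 72

φ(182) = 72


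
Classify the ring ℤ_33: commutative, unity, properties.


ℤ_33 is a commutative ring with unity 1; 33 = 3×11 is composite, so 3·11 ≡ 0 gives zero divisors (not an integral domain)
Commutative: Yes
Integral domain: No
Has unity: Yes

ℤ_33: Commutative=Yes, Unity=Yes


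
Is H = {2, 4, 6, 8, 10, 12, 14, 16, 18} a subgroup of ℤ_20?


Subgroup test for H = {2, 4, 6, 8, 10, 12, 14, 16, 18} in (ℤ_20, +):
(1) 0 ∈ H? No
(2) Closure: for all a,b ∈ H, (a+b) mod 20 ∈ H? No  [counterexample: 2 + 18 = 0 ∉ H]
(3) Inverses: for all a ∈ H, -a mod 20 ∈ H? Yes

No, H is not a subgroup of ℤ_20


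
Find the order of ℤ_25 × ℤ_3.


|A × B| = |A| · |B|
|ℤ_25 × ℤ_3| = 25 × 3 = 75

|ℤ_25 × ℤ_3| = 75


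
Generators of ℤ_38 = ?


g generates ℤ_n iff gcd(g,n) = 1
Prime factors of 38: 2, 19
Generators are g ∈ {1,...,37} not divisible by any of these primes.
Generators: {1, 3, 5, 7, 9, 11, 13, 15, 17, 21, 23, 25, 27, 29, 31, 33, 35, 37}
Number of generators = φ(38) = 18

Generators of ℤ_38 = {1, 3, 5, 7, 9, 11, 13, 15, 17, 21, 23, 25, 27, 29, 31, 33, 35, 37}


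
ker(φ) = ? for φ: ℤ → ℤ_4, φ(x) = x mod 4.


Kernel = preimage of identity
ker(φ) = {x ∈ ℤ : x ≡ 0 (mod 4)} = 4ℤ = {0, ±4, ±8, ...}

ker(φ) = 4ℤ


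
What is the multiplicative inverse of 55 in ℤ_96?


Use the extended Euclidean algorithm to write 1 = 55·s + 96·t; then s mod 96 is the inverse.
Euclidean algorithm:
  55 = 0·96 + 55
  96 = 1·55 + 41
  55 = 1·41 + 14
  41 = 2·14 + 13
  14 = 1·13 + 1
  13 = 13·1 + 0
gcd(55,96) = 1
Back-substitution gives: 55·(7) + 96·(-4) = 1
So 55⁻¹ ≡ 7 ≡ 7 (mod 96)
Check: 55 × 7 = 385 ≡ 1 (mod 96) ✓

55⁻¹ ≡ 7 (mod 96)


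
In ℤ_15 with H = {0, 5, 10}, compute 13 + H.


13 + H = {13 + h (mod 15) : h ∈ H}
13+0=13, 13+5=3, 13+10=8
13 + H = {3, 8, 13} = 3 + H

13 + H = {3, 8, 13}


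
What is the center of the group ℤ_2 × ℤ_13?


Z(G) = {g ∈ G | gx = xg for all x ∈ G}
Direct product of abelian groups is abelian, so Z(G) = G

Z(ℤ_2 × ℤ_13) = ℤ_2 × ℤ_13


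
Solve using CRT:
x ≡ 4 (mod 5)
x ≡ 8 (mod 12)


m₁ = 5, m₂ = 12, gcd = 1, so CRT applies. M = m₁·m₂ = 60
Let M₁ = M/m₁ = 12, M₂ = M/m₂ = 5
Find y₁ ≡ M₁⁻¹ (mod m₁): 12⁻¹ ≡ 3 (mod 5)
Find y₂ ≡ M₂⁻¹ (mod m₂): 5⁻¹ ≡ 5 (mod 12)
x = a₁·M₁·y₁ + a₂·M₂·y₂ = 4·12·3 + 8·5·5 = 344
Reduce mod 60: x ≡ 44
Check: 44 mod 5 = 4 ✓, 44 mod 12 = 8 ✓

x ≡ 44 (mod 60)


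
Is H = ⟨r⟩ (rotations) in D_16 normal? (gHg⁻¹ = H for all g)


H = ⟨r⟩ (rotations) in D_16
The rotation subgroup ⟨r⟩ has index 2 in D_16, so it is normal

Yes, normal subgroup


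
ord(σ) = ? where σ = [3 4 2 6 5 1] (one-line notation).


Cycle decomposition: (1 3 2 4 6)
Cycle lengths: 5
Order = lcm(5) = 5

ord(σ) = 5


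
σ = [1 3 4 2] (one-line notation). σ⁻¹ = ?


To find σ⁻¹, swap domain and range:
σ(1) = 1 → σ⁻¹(1) = 1
σ(2) = 3 → σ⁻¹(3) = 2
σ(3) = 4 → σ⁻¹(4) = 3
σ(4) = 2 → σ⁻¹(2) = 4

σ⁻¹ = [1 4 2 3]


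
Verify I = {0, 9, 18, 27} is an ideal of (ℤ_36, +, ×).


Check ideal conditions for I = {0, 9, 18, 27} in ℤ_36:
(1) I is an additive subgroup? Yes
(2) For r ∈ ℤ_36 and a ∈ I: r·a ∈ I? Yes

Yes, I is an ideal of ℤ_36


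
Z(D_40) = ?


Z(G) = {g ∈ G | gx = xg for all x ∈ G}
For even n, Z(D_n) = {e, r^(n/2)}: the 180° rotation r^20 commutes with every reflection and rotation

Z(D_40) = {e, r^20}


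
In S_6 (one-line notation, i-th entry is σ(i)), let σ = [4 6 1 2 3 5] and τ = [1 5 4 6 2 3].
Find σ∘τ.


σ∘τ: apply τ first, then σ
1 →τ 1 →σ 4
2 →τ 5 →σ 3
3 →τ 4 →σ 2
4 →τ 6 →σ 5
5 →τ 2 →σ 6
6 →τ 3 →σ 1

σ∘τ = [4 3 2 5 6 1]


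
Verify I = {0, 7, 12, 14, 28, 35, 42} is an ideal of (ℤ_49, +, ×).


Check ideal conditions for I = {0, 7, 12, 14, 28, 35, 42} in ℤ_49:
(1) I is an additive subgroup? No
(2) For r ∈ ℤ_49 and a ∈ I: r·a ∈ I? No  [counterexample: r=2, a=12, r·a mod 49 = 24 ∉ I]

No, I is not an ideal of ℤ_49


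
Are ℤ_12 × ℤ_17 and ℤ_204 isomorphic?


Comparing ℤ_12 × ℤ_17 and ℤ_204:
gcd(12,17) = 1, so ℤ_12 × ℤ_17 ≅ ℤ_204 (CRT)

Yes, ℤ_12 × ℤ_17 ≅ ℤ_204


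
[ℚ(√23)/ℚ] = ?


√23 has minimal polynomial x² - 23 (irreducible over ℚ since 23 is squarefree)

[ℚ(√23)/ℚ] = 2


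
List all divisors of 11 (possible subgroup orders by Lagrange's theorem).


Lagrange's theorem: |H| divides |G|
|G| = 11
Divisors of 11: 1, 11

Possible subgroup orders: {1, 11}


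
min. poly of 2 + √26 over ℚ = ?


Let α = 2 + √26. Then α - 2 = √26, so (α - 2)² = 26, giving α² - 4α - 22 = 0. Degree 2 and α ∉ ℚ, so this is the minimal polynomial.

Minimal polynomial: x² - 4x - 22


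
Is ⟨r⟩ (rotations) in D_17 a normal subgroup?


H = ⟨r⟩ (rotations) in D_17
The rotation subgroup ⟨r⟩ has index 2 in D_17, so it is normal

Yes, normal subgroup


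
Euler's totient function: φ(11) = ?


φ(n) = count of k ∈ {1,...,n} with gcd(k,n)=1
Coprimes to 11: {1, 2, 3, 4, 5, 6, 7, 8, 9, 10}
Count: 10

φ(11) = 10


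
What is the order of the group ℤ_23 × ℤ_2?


|A × B| = |A| · |B|
|ℤ_23 × ℤ_2| = 23 × 2 = 46

|ℤ_23 × ℤ_2| = 46


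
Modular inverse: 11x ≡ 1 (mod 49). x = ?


Use the extended Euclidean algorithm to write 1 = 11·s + 49·t; then s mod 49 is the inverse.
Euclidean algorithm:
  11 = 0·49 + 11
  49 = 4·11 + 5
  11 = 2·5 + 1
  5 = 5·1 + 0
gcd(11,49) = 1
Back-substitution gives: 11·(9) + 49·(-2) = 1
So 11⁻¹ ≡ 9 ≡ 9 (mod 49)
Check: 11 × 9 = 99 ≡ 1 (mod 49) ✓

11⁻¹ ≡ 9 (mod 49)


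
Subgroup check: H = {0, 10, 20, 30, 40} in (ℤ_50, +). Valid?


Subgroup test for H = {0, 10, 20, 30, 40} in (ℤ_50, +):
(1) 0 ∈ H? Yes
(2) Closure: for all a,b ∈ H, (a+b) mod 50 ∈ H? Yes
(3) Inverses: for all a ∈ H, -a mod 50 ∈ H? Yes

Yes, H is a subgroup of ℤ_50


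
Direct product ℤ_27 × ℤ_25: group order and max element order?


|ℤ_27 × ℤ_25| = 27 × 25 = 675
Max element order = lcm(27,25) = 675
Cyclic? Yes (gcd=1)

|ℤ_27×ℤ_25| = 675, max element order = 675


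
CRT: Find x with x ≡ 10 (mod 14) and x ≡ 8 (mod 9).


m₁ = 14, m₂ = 9, gcd = 1, so CRT applies. M = m₁·m₂ = 126
Let M₁ = M/m₁ = 9, M₂ = M/m₂ = 14
Find y₁ ≡ M₁⁻¹ (mod m₁): 9⁻¹ ≡ 11 (mod 14)
Find y₂ ≡ M₂⁻¹ (mod m₂): 14⁻¹ ≡ 2 (mod 9)
x = a₁·M₁·y₁ + a₂·M₂·y₂ = 10·9·11 + 8·14·2 = 1214
Reduce mod 126: x ≡ 80
Check: 80 mod 14 = 10 ✓, 80 mod 9 = 8 ✓

x ≡ 80 (mod 126)


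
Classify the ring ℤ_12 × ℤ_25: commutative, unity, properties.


Direct product ring; commutative with unity (1,1); but (1,0)·(0,1) = (0,0) gives zero divisors, so not an integral domain
Commutative: Yes
Integral domain: No
Has unity: Yes

ℤ_12 × ℤ_25: Commutative=Yes, Unity=Yes


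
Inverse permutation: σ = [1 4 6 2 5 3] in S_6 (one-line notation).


To find σ⁻¹, swap domain and range:
σ(1) = 1 → σ⁻¹(1) = 1
σ(2) = 4 → σ⁻¹(4) = 2
σ(3) = 6 → σ⁻¹(6) = 3
σ(4) = 2 → σ⁻¹(2) = 4
σ(5) = 5 → σ⁻¹(5) = 5
σ(6) = 3 → σ⁻¹(3) = 6

σ⁻¹ = [1 4 6 2 5 3]


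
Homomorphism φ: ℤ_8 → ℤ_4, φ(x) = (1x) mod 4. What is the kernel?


Kernel = preimage of identity
ker(φ) = {x ∈ ℤ_8 : 1x ≡ 0 (mod 4)}. Since 4 | 8, φ is well-defined. The kernel is the cyclic subgroup ⟨4⟩ of ℤ_8 (order 2), i.e. {0, 4}

ker(φ) = {0, 4}


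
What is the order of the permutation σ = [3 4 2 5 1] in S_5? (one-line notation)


Cycle decomposition: (1 3 2 4 5)
Cycle lengths: 5
Order = lcm(5) = 5

ord(σ) = 5


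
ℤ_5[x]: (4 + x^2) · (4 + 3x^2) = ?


Expand and collect like terms; reduce coefficients mod 5:
x^0: 4·4 = 16 ≡ 1 (mod 5)
x^1: 4·0 + 0·4 = 0 ≡ 0 (mod 5)
x^2: 4·3 + 0·0 + 1·4 = 16 ≡ 1 (mod 5)
x^3: 0·3 + 1·0 = 0 ≡ 0 (mod 5)
x^4: 1·3 = 3 ≡ 3 (mod 5)
Result: 1 + x^2 + 3x^4

f · g = 1 + x^2 + 3x^4


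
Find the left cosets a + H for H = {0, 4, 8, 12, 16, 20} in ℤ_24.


H = {0, 4, 8, 12, 16, 20}, |H| = 6
Number of cosets = |G|/|H| = 24/6 = 4
0 + H = {0, 4, 8, 12, 16, 20}
1 + H = {1, 5, 9, 13, 17, 21}
2 + H = {2, 6, 10, 14, 18, 22}
3 + H = {3, 7, 11, 15, 19, 23}

Cosets: 0+H={0,4,8,12,16,20}; 1+H={1,5,9,13,17,21}; 2+H={2,6,10,14,18,22}; 3+H={3,7,11,15,19,23}


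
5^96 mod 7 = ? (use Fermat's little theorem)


Fermat's little theorem: if p is prime and gcd(a,p)=1, then a^(p-1) ≡ 1 (mod p)
p = 7 is prime, gcd(5,7) = 1
Reduce exponent: 96 mod 6 = 0
So 5^96 ≡ 5^0 (mod 7)
5^0 = 1

5^96 ≡ 1 (mod 7)


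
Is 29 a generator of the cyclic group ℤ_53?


g generates ℤ_n iff gcd(g, n) = 1
gcd(29, 53) = 1
Since gcd = 1, 29 is a generator.

Yes, 29 generates ℤ_53


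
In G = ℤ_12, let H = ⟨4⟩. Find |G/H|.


|⟨4⟩| = n / gcd(4, 12) = 12 / 4 = 3
H is normal (ℤ_12 is abelian).
|G/H| = |G| / |H| = 12 / 3 = 4

|G/H| = 4


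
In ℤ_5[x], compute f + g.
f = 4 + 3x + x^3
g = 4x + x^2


Add coefficients mod 5:
x^0: 4 + 0 = 4 (mod 5)
x^1: 3 + 4 = 2 (mod 5)
x^2: 0 + 1 = 1 (mod 5)
x^3: 1 + 0 = 1 (mod 5)
Result: 4 + 2x + x^2 + x^3

f + g = 4 + 2x + x^2 + x^3


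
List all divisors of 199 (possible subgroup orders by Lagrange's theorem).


Lagrange's theorem: |H| divides |G|
|G| = 199
Divisors of 199: 1, 199

Possible subgroup orders: {1, 199}


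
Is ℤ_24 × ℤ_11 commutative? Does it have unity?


Direct product ring; commutative with unity (1,1); but (1,0)·(0,1) = (0,0) gives zero divisors, so not an integral domain
Commutative: Yes
Integral domain: No
Has unity: Yes

ℤ_24 × ℤ_11: Commutative=Yes, Unity=Yes


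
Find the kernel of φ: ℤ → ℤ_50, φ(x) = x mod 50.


Kernel = preimage of identity
ker(φ) = {x ∈ ℤ : x ≡ 0 (mod 50)} = 50ℤ = {0, ±50, ±100, ...}

ker(φ) = 50ℤ


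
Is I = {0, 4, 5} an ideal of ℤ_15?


Check ideal conditions for I = {0, 4, 5} in ℤ_15:
(1) I is an additive subgroup? No
(2) For r ∈ ℤ_15 and a ∈ I: r·a ∈ I? No  [counterexample: r=2, a=4, r·a mod 15 = 8 ∉ I]

No, I is not an ideal of ℤ_15


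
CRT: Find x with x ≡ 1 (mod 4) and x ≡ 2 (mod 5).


m₁ = 4, m₂ = 5, gcd = 1, so CRT applies. M = m₁·m₂ = 20
Let M₁ = M/m₁ = 5, M₂ = M/m₂ = 4
Find y₁ ≡ M₁⁻¹ (mod m₁): 5⁻¹ ≡ 1 (mod 4)
Find y₂ ≡ M₂⁻¹ (mod m₂): 4⁻¹ ≡ 4 (mod 5)
x = a₁·M₁·y₁ + a₂·M₂·y₂ = 1·5·1 + 2·4·4 = 37
Reduce mod 20: x ≡ 17
Check: 17 mod 4 = 1 ✓, 17 mod 5 = 2 ✓

x ≡ 17 (mod 20)


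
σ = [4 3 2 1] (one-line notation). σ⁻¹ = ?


To find σ⁻¹, swap domain and range:
σ(1) = 4 → σ⁻¹(4) = 1
σ(2) = 3 → σ⁻¹(3) = 2
σ(3) = 2 → σ⁻¹(2) = 3
σ(4) = 1 → σ⁻¹(1) = 4

σ⁻¹ = [4 3 2 1]


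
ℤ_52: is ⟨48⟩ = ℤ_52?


g generates ℤ_n iff gcd(g, n) = 1
gcd(48, 52) = 4
Since gcd = 4 ≠ 1, ⟨48⟩ has order 13 < 52, so 48 is not a generator.

No, 48 does not generate ℤ_52


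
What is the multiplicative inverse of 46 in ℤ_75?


Use the extended Euclidean algorithm to write 1 = 46·s + 75·t; then s mod 75 is the inverse.
Euclidean algorithm:
  46 = 0·75 + 46
  75 = 1·46 + 29
  46 = 1·29 + 17
  29 = 1·17 + 12
  17 = 1·12 + 5
  12 = 2·5 + 2
  5 = 2·2 + 1
  2 = 2·1 + 0
gcd(46,75) = 1
Back-substitution gives: 46·(31) + 75·(-19) = 1
So 46⁻¹ ≡ 31 ≡ 31 (mod 75)
Check: 46 × 31 = 1426 ≡ 1 (mod 75) ✓

46⁻¹ ≡ 31 (mod 75)


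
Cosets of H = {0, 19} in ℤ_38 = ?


H = {0, 19}, |H| = 2
Number of cosets = |G|/|H| = 38/2 = 19
0 + H = {0, 19}
1 + H = {1, 20}
2 + H = {2, 21}
3 + H = {3, 22}
4 + H = {4, 23}
5 + H = {5, 24}
6 + H = {6, 25}
7 + H = {7, 26}
8 + H = {8, 27}
9 + H = {9, 28}
10 + H = {10, 29}
11 + H = {11, 30}
12 + H = {12, 31}
13 + H = {13, 32}
14 + H = {14, 33}
15 + H = {15, 34}
16 + H = {16, 35}
17 + H = {17, 36}
18 + H = {18, 37}

Cosets: 0+H={0,19}; 1+H={1,20}; 2+H={2,21}; 3+H={3,22}; 4+H={4,23}; 5+H={5,24}; 6+H={6,25}; 7+H={7,26}; 8+H={8,27}; 9+H={9,28}; 10+H={10,29}; 11+H={11,30}; 12+H={12,31}; 13+H={13,32}; 14+H={14,33}; 15+H={15,34}; 16+H={16,35}; 17+H={17,36}; 18+H={18,37}


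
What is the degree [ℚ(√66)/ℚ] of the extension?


√66 has minimal polynomial x² - 66 (irreducible over ℚ since 66 is squarefree)

[ℚ(√66)/ℚ] = 2


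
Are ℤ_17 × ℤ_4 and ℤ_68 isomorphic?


Comparing ℤ_17 × ℤ_4 and ℤ_68:
gcd(17,4) = 1, so ℤ_17 × ℤ_4 ≅ ℤ_68 (CRT)

Yes, ℤ_17 × ℤ_4 ≅ ℤ_68


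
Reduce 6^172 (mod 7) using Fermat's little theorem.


Fermat's little theorem: if p is prime and gcd(a,p)=1, then a^(p-1) ≡ 1 (mod p)
p = 7 is prime, gcd(6,7) = 1
Reduce exponent: 172 mod 6 = 4
So 6^172 ≡ 6^4 (mod 7)
6^4 mod 7 = 1

6^172 ≡ 1 (mod 7)


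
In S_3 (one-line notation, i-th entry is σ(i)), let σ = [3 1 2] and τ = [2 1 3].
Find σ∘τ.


σ∘τ: apply τ first, then σ
1 →τ 2 →σ 1
2 →τ 1 →σ 3
3 →τ 3 →σ 2

σ∘τ = [1 3 2]


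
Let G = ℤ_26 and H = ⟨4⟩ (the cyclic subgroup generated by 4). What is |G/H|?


|⟨4⟩| = n / gcd(4, 26) = 26 / 2 = 13
H is normal (ℤ_26 is abelian).
|G/H| = |G| / |H| = 26 / 13 = 2

|G/H| = 2


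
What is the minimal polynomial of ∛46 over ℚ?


∛46 satisfies x³ - 46 = 0, irreducible over ℚ (no rational root; 46 is not a perfect cube)

Minimal polynomial: x³ - 46


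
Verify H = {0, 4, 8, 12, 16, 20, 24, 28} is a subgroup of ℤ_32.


Subgroup test for H = {0, 4, 8, 12, 16, 20, 24, 28} in (ℤ_32, +):
(1) 0 ∈ H? Yes
(2) Closure: for all a,b ∈ H, (a+b) mod 32 ∈ H? Yes
(3) Inverses: for all a ∈ H, -a mod 32 ∈ H? Yes

Yes, H is a subgroup of ℤ_32


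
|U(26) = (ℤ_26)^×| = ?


U(n) is the group of units mod n; |U(n)| = φ(n)
|U(26)| = φ(26) = 12

|U(26) = (ℤ_26)^×| = 12


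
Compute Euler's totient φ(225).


Factor n: 225 = 3^2 × 5^2
φ(n) = n · ∏(1 - 1/p) over distinct primes p | n
φ(225) = 225 · (1 - 1/3) · (1 - 1/5) = 120

φ(225) = 120


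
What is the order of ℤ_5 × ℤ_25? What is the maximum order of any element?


|ℤ_5 × ℤ_25| = 5 × 25 = 125
Max element order = lcm(5,25) = 25
Cyclic? No (gcd=5)

|ℤ_5×ℤ_25| = 125, max element order = 25


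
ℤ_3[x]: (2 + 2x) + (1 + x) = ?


Add coefficients mod 3:
x^0: 2 + 1 = 0 (mod 3)
x^1: 2 + 1 = 0 (mod 3)
Result: 0

f + g = 0


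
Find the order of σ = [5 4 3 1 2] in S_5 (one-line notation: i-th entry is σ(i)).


Cycle decomposition: (1 5 2 4)
Cycle lengths: 4
Order = lcm(4) = 4

ord(σ) = 4


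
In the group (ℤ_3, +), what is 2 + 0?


Operation: addition mod 3
2 + 0 = (a + b) mod 3 with a = 2, b = 0

2 + 0 = 2


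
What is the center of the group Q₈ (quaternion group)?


Z(G) = {g ∈ G | gx = xg for all x ∈ G}
In Q₈ = {±1, ±i, ±j, ±k}, only ±1 commute with every element

Z(Q₈ (quaternion group)) = {1, -1}


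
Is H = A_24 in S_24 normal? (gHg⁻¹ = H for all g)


H = A_24 in S_24
A_24 has index 2 in S_24, and every subgroup of index 2 is normal

Yes, normal subgroup


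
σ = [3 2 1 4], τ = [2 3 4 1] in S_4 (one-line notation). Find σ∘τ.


σ∘τ: apply τ first, then σ
1 →τ 2 →σ 2
2 →τ 3 →σ 1
3 →τ 4 →σ 4
4 →τ 1 →σ 3

σ∘τ = [2 1 4 3]


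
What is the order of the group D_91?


|D_n| = 2n (n rotations and n reflections)
|D_91| = 2×91 = 182

|D_91| = 182


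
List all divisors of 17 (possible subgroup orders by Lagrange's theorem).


Lagrange's theorem: |H| divides |G|
|G| = 17
Divisors of 17: 1, 17

Possible subgroup orders: {1, 17}


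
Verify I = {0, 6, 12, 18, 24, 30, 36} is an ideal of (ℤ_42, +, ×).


Check ideal conditions for I = {0, 6, 12, 18, 24, 30, 36} in ℤ_42:
(1) I is an additive subgroup? Yes
(2) For r ∈ ℤ_42 and a ∈ I: r·a ∈ I? Yes

Yes, I is an ideal of ℤ_42


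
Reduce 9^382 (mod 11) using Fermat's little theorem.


Fermat's little theorem: if p is prime and gcd(a,p)=1, then a^(p-1) ≡ 1 (mod p)
p = 11 is prime, gcd(9,11) = 1
Reduce exponent: 382 mod 10 = 2
So 9^382 ≡ 9^2 (mod 11)
9^2 mod 11 = 4

9^382 ≡ 4 (mod 11)


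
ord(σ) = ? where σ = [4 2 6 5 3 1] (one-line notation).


Cycle decomposition: (1 4 5 3 6)
Cycle lengths: 5
Order = lcm(5) = 5

ord(σ) = 5


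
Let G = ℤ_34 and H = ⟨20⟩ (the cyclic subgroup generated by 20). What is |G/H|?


|⟨20⟩| = n / gcd(20, 34) = 34 / 2 = 17
H is normal (ℤ_34 is abelian).
|G/H| = |G| / |H| = 34 / 17 = 2

|G/H| = 2


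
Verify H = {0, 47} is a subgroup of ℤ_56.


Subgroup test for H = {0, 47} in (ℤ_56, +):
(1) 0 ∈ H? Yes
(2) Closure: for all a,b ∈ H, (a+b) mod 56 ∈ H? No  [counterexample: 47 + 47 = 38 ∉ H]
(3) Inverses: for all a ∈ H, -a mod 56 ∈ H? No

No, H is not a subgroup of ℤ_56


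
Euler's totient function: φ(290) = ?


Factor n: 290 = 2 × 5 × 29
φ(n) = n · ∏(1 - 1/p) over distinct primes p | n
φ(290) = 290 · (1 - 1/2) · (1 - 1/5) · (1 - 1/29) = 112

φ(290) = 112


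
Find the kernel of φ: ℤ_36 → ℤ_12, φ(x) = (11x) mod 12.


Kernel = preimage of identity
ker(φ) = {x ∈ ℤ_36 : 11x ≡ 0 (mod 12)}. Since 12 | 36, φ is well-defined. The kernel is the cyclic subgroup ⟨12⟩ of ℤ_36 (order 3), i.e. {0, 12, 24}

ker(φ) = {0, 12, 24}


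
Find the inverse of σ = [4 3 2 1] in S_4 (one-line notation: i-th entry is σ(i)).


To find σ⁻¹, swap domain and range:
σ(1) = 4 → σ⁻¹(4) = 1
σ(2) = 3 → σ⁻¹(3) = 2
σ(3) = 2 → σ⁻¹(2) = 3
σ(4) = 1 → σ⁻¹(1) = 4

σ⁻¹ = [4 3 2 1]


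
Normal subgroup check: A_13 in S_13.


H = A_13 in S_13
A_13 has index 2 in S_13, and every subgroup of index 2 is normal

Yes, normal subgroup


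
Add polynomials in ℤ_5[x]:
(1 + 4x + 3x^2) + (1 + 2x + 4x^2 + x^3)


Add coefficients mod 5:
x^0: 1 + 1 = 2 (mod 5)
x^1: 4 + 2 = 1 (mod 5)
x^2: 3 + 4 = 2 (mod 5)
x^3: 0 + 1 = 1 (mod 5)
Result: 2 + x + 2x^2 + x^3

f + g = 2 + x + 2x^2 + x^3


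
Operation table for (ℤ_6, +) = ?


Elements: {0, 1, 2, 3, 4, 5}
Operation: addition mod 6
Entry (a, b) = (a + b) mod 6

Cayley table:
  | 0 | 1 | 2 | 3 | 4 | 5
0 | 0 | 1 | 2 | 3 | 4 | 5
1 | 1 | 2 | 3 | 4 | 5 | 0
2 | 2 | 3 | 4 | 5 | 0 | 1
3 | 3 | 4 | 5 | 0 | 1 | 2
4 | 4 | 5 | 0 | 1 | 2 | 3
5 | 5 | 0 | 1 | 2 | 3 | 4


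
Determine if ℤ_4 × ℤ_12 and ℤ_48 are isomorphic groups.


Comparing ℤ_4 × ℤ_12 and ℤ_48:
gcd(4,12) = 4 ≠ 1. Max element order in ℤ_4×ℤ_12 is lcm(4,12) = 12 < 48, so it has no element of order 48

No, ℤ_4 × ℤ_12 ≇ ℤ_48


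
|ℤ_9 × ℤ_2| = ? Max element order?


|ℤ_9 × ℤ_2| = 9 × 2 = 18
Max element order = lcm(9,2) = 18
Cyclic? Yes (gcd=1)

|ℤ_9×ℤ_2| = 18, max element order = 18


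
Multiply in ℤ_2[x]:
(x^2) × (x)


Expand and collect like terms; reduce coefficients mod 2:
x^0: 0·0 = 0 ≡ 0 (mod 2)
x^1: 0·1 + 0·0 = 0 ≡ 0 (mod 2)
x^2: 0·1 + 1·0 = 0 ≡ 0 (mod 2)
x^3: 1·1 = 1 ≡ 1 (mod 2)
Result: x^3

f · g = x^3


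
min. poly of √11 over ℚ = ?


√11 satisfies x² - 11 = 0, irreducible over ℚ since 11 is squarefree

Minimal polynomial: x² - 11


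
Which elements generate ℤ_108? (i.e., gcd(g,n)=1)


g generates ℤ_n iff gcd(g,n) = 1
Prime factors of 108: 2, 3
Generators are g ∈ {1,...,107} not divisible by any of these primes.
Generators: {1, 5, 7, 11, 13, 17, 19, 23, 25, 29, 31, 35, 37, 41, 43, 47, 49, 53, 55, 59, 61, 65, 67, 71, 73, 77, 79, 83, 85, 89, 91, 95, 97, 101, 103, 107}
Number of generators = φ(108) = 36

Generators of ℤ_108 = {1, 5, 7, 11, 13, 17, 19, 23, 25, 29, 31, 35, 37, 41, 43, 47, 49, 53, 55, 59, 61, 65, 67, 71, 73, 77, 79, 83, 85, 89, 91, 95, 97, 101, 103, 107}


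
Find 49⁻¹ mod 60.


Use the extended Euclidean algorithm to write 1 = 49·s + 60·t; then s mod 60 is the inverse.
Euclidean algorithm:
  49 = 0·60 + 49
  60 = 1·49 + 11
  49 = 4·11 + 5
  11 = 2·5 + 1
  5 = 5·1 + 0
gcd(49,60) = 1
Back-substitution gives: 49·(-11) + 60·(9) = 1
So 49⁻¹ ≡ -11 ≡ 49 (mod 60)
Check: 49 × 49 = 2401 ≡ 1 (mod 60) ✓

49⁻¹ ≡ 49 (mod 60)


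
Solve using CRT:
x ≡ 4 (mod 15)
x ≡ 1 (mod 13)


m₁ = 15, m₂ = 13, gcd = 1, so CRT applies. M = m₁·m₂ = 195
Let M₁ = M/m₁ = 13, M₂ = M/m₂ = 15
Find y₁ ≡ M₁⁻¹ (mod m₁): 13⁻¹ ≡ 7 (mod 15)
Find y₂ ≡ M₂⁻¹ (mod m₂): 15⁻¹ ≡ 7 (mod 13)
x = a₁·M₁·y₁ + a₂·M₂·y₂ = 4·13·7 + 1·15·7 = 469
Reduce mod 195: x ≡ 79
Check: 79 mod 15 = 4 ✓, 79 mod 13 = 1 ✓

x ≡ 79 (mod 195)


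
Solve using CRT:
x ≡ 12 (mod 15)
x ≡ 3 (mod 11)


m₁ = 15, m₂ = 11, gcd = 1, so CRT applies. M = m₁·m₂ = 165
Let M₁ = M/m₁ = 11, M₂ = M/m₂ = 15
Find y₁ ≡ M₁⁻¹ (mod m₁): 11⁻¹ ≡ 11 (mod 15)
Find y₂ ≡ M₂⁻¹ (mod m₂): 15⁻¹ ≡ 3 (mod 11)
x = a₁·M₁·y₁ + a₂·M₂·y₂ = 12·11·11 + 3·15·3 = 1587
Reduce mod 165: x ≡ 102
Check: 102 mod 15 = 12 ✓, 102 mod 11 = 3 ✓

x ≡ 102 (mod 165)


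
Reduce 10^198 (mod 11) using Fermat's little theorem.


Fermat's little theorem: if p is prime and gcd(a,p)=1, then a^(p-1) ≡ 1 (mod p)
p = 11 is prime, gcd(10,11) = 1
Reduce exponent: 198 mod 10 = 8
So 10^198 ≡ 10^8 (mod 11)
10^8 mod 11 = 1

10^198 ≡ 1 (mod 11)


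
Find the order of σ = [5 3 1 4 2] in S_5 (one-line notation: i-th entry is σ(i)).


Cycle decomposition: (1 5 2 3)
Cycle lengths: 4
Order = lcm(4) = 4

ord(σ) = 4


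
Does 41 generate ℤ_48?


g generates ℤ_n iff gcd(g, n) = 1
gcd(41, 48) = 1
Since gcd = 1, 41 is a generator.

Yes, 41 generates ℤ_48


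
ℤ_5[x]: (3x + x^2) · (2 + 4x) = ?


Expand and collect like terms; reduce coefficients mod 5:
x^0: 0·2 = 0 ≡ 0 (mod 5)
x^1: 0·4 + 3·2 = 6 ≡ 1 (mod 5)
x^2: 3·4 + 1·2 = 14 ≡ 4 (mod 5)
x^3: 1·4 = 4 ≡ 4 (mod 5)
Result: x + 4x^2 + 4x^3

f · g = x + 4x^2 + 4x^3


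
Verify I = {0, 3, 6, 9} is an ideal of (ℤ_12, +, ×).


Check ideal conditions for I = {0, 3, 6, 9} in ℤ_12:
(1) I is an additive subgroup? Yes
(2) For r ∈ ℤ_12 and a ∈ I: r·a ∈ I? Yes

Yes, I is an ideal of ℤ_12


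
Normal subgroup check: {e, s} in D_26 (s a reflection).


H = {e, s} in D_26 (s a reflection)
r·s·r⁻¹ = sr⁻² ≠ s for n ≥ 3, so {e, s} is not closed under conjugation

No, not a normal subgroup


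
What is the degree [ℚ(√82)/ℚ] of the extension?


√82 has minimal polynomial x² - 82 (irreducible over ℚ since 82 is squarefree)

[ℚ(√82)/ℚ] = 2


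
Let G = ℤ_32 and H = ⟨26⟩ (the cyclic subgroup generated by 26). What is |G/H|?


|⟨26⟩| = n / gcd(26, 32) = 32 / 2 = 16
H is normal (ℤ_32 is abelian).
|G/H| = |G| / |H| = 32 / 16 = 2

|G/H| = 2


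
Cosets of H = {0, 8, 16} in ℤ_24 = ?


H = {0, 8, 16}, |H| = 3
Number of cosets = |G|/|H| = 24/3 = 8
0 + H = {0, 8, 16}
1 + H = {1, 9, 17}
2 + H = {2, 10, 18}
3 + H = {3, 11, 19}
4 + H = {4, 12, 20}
5 + H = {5, 13, 21}
6 + H = {6, 14, 22}
7 + H = {7, 15, 23}

Cosets: 0+H={0,8,16}; 1+H={1,9,17}; 2+H={2,10,18}; 3+H={3,11,19}; 4+H={4,12,20}; 5+H={5,13,21}; 6+H={6,14,22}; 7+H={7,15,23}


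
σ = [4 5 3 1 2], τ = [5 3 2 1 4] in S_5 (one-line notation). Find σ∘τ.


σ∘τ: apply τ first, then σ
1 →τ 5 →σ 2
2 →τ 3 →σ 3
3 →τ 2 →σ 5
4 →τ 1 →σ 4
5 →τ 4 →σ 1

σ∘τ = [2 3 5 4 1]


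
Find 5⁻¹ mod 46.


Use the extended Euclidean algorithm to write 1 = 5·s + 46·t; then s mod 46 is the inverse.
Euclidean algorithm:
  5 = 0·46 + 5
  46 = 9·5 + 1
  5 = 5·1 + 0
gcd(5,46) = 1
Back-substitution gives: 5·(-9) + 46·(1) = 1
So 5⁻¹ ≡ -9 ≡ 37 (mod 46)
Check: 5 × 37 = 185 ≡ 1 (mod 46) ✓

5⁻¹ ≡ 37 (mod 46)


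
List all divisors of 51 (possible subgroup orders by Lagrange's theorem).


Lagrange's theorem: |H| divides |G|
|G| = 51
Divisors of 51: 1, 3, 17, 51

Possible subgroup orders: {1, 3, 17, 51}


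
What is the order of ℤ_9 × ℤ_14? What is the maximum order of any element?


|ℤ_9 × ℤ_14| = 9 × 14 = 126
Max element order = lcm(9,14) = 126
Cyclic? Yes (gcd=1)

|ℤ_9×ℤ_14| = 126, max element order = 126


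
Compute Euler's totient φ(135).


Factor n: 135 = 3^3 × 5
φ(n) = n · ∏(1 - 1/p) over distinct primes p | n
φ(135) = 135 · (1 - 1/3) · (1 - 1/5) = 72

φ(135) = 72


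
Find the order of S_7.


|S_n| = n! (number of permutations of n symbols)
|S_7| = 7! = 5040

|S_7| = 5040


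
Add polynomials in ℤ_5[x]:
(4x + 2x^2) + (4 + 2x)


Add coefficients mod 5:
x^0: 0 + 4 = 4 (mod 5)
x^1: 4 + 2 = 1 (mod 5)
x^2: 2 + 0 = 2 (mod 5)
Result: 4 + x + 2x^2

f + g = 4 + x + 2x^2


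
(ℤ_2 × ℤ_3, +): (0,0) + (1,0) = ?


Operation: componentwise addition mod (2, 3)
(0,0) + (1,0) = ((a₁+b₁) mod 2, (a₂+b₂) mod 3) with a = (0,0), b = (1,0)

(0,0) + (1,0) = (1,0)


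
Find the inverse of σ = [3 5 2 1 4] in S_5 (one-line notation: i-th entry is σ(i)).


To find σ⁻¹, swap domain and range:
σ(1) = 3 → σ⁻¹(3) = 1
σ(2) = 5 → σ⁻¹(5) = 2
σ(3) = 2 → σ⁻¹(2) = 3
σ(4) = 1 → σ⁻¹(1) = 4
σ(5) = 4 → σ⁻¹(4) = 5

σ⁻¹ = [4 3 1 5 2]


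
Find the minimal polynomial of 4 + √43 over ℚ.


Let α = 4 + √43. Then α - 4 = √43, so (α - 4)² = 43, giving α² - 8α - 27 = 0. Degree 2 and α ∉ ℚ, so this is the minimal polynomial.

Minimal polynomial: x² - 8x - 27


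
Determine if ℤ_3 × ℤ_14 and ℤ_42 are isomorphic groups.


Comparing ℤ_3 × ℤ_14 and ℤ_42:
gcd(3,14) = 1, so ℤ_3 × ℤ_14 ≅ ℤ_42 (CRT)

Yes, ℤ_3 × ℤ_14 ≅ ℤ_42


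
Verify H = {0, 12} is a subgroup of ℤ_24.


Subgroup test for H = {0, 12} in (ℤ_24, +):
(1) 0 ∈ H? Yes
(2) Closure: for all a,b ∈ H, (a+b) mod 24 ∈ H? Yes
(3) Inverses: for all a ∈ H, -a mod 24 ∈ H? Yes

Yes, H is a subgroup of ℤ_24


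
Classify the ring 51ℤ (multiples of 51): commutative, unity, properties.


51ℤ is a commutative ring under +,× but has no multiplicative identity (1 ∉ 51ℤ); it has no zero divisors, but without unity it is not an integral domain
Commutative: Yes
Integral domain: No
Has unity: No

51ℤ (multiples of 51): Commutative=Yes, Unity=No


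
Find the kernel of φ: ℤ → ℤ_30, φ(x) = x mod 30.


Kernel = preimage of identity
ker(φ) = {x ∈ ℤ : x ≡ 0 (mod 30)} = 30ℤ = {0, ±30, ±60, ...}

ker(φ) = 30ℤ


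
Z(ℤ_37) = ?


Z(G) = {g ∈ G | gx = xg for all x ∈ G}
ℤ_37 is abelian, so Z(G) = G

Z(ℤ_37) = ℤ_37


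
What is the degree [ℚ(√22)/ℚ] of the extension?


√22 has minimal polynomial x² - 22 (irreducible over ℚ since 22 is squarefree)

[ℚ(√22)/ℚ] = 2


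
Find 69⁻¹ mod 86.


Use the extended Euclidean algorithm to write 1 = 69·s + 86·t; then s mod 86 is the inverse.
Euclidean algorithm:
  69 = 0·86 + 69
  86 = 1·69 + 17
  69 = 4·17 + 1
  17 = 17·1 + 0
gcd(69,86) = 1
Back-substitution gives: 69·(5) + 86·(-4) = 1
So 69⁻¹ ≡ 5 ≡ 5 (mod 86)
Check: 69 × 5 = 345 ≡ 1 (mod 86) ✓

69⁻¹ ≡ 5 (mod 86)


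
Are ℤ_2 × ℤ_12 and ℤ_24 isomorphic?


Comparing ℤ_2 × ℤ_12 and ℤ_24:
gcd(2,12) = 2 ≠ 1. Max element order in ℤ_2×ℤ_12 is lcm(2,12) = 12 < 24, so it has no element of order 24

No, ℤ_2 × ℤ_12 ≇ ℤ_24


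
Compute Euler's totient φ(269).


Factor n: 269 = 269
φ(n) = n · ∏(1 - 1/p) over distinct primes p | n
φ(269) = 269 · (1 - 1/269) = 268

φ(269) = 268


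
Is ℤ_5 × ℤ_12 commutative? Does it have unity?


Direct product ring; commutative with unity (1,1); but (1,0)·(0,1) = (0,0) gives zero divisors, so not an integral domain
Commutative: Yes
Integral domain: No
Has unity: Yes

ℤ_5 × ℤ_12: Commutative=Yes, Unity=Yes


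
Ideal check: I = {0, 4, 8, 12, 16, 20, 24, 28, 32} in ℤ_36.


Check ideal conditions for I = {0, 4, 8, 12, 16, 20, 24, 28, 32} in ℤ_36:
(1) I is an additive subgroup? Yes
(2) For r ∈ ℤ_36 and a ∈ I: r·a ∈ I? Yes

Yes, I is an ideal of ℤ_36


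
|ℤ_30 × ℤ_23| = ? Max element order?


|ℤ_30 × ℤ_23| = 30 × 23 = 690
Max element order = lcm(30,23) = 690
Cyclic? Yes (gcd=1)

|ℤ_30×ℤ_23| = 690, max element order = 690


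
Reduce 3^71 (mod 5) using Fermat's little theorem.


Fermat's little theorem: if p is prime and gcd(a,p)=1, then a^(p-1) ≡ 1 (mod p)
p = 5 is prime, gcd(3,5) = 1
Reduce exponent: 71 mod 4 = 3
So 3^71 ≡ 3^3 (mod 5)
3^3 mod 5 = 2

3^71 ≡ 2 (mod 5)


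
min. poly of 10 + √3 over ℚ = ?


Let α = 10 + √3. Then α - 10 = √3, so (α - 10)² = 3, giving α² - 20α + 97 = 0. Degree 2 and α ∉ ℚ, so this is the minimal polynomial.

Minimal polynomial: x² - 20x + 97
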